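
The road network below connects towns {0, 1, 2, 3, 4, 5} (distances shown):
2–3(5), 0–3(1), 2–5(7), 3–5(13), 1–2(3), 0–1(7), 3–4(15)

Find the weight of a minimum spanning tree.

Kruskal: consider edges lightest-first.
0–3 (1): add — endpoints in different components.
1–2 (3): add — endpoints in different components.
2–3 (5): add — endpoints in different components.
0–1 (7): skip — 0 and 1 already connected.
2–5 (7): add — endpoints in different components.
3–5 (13): skip — 3 and 5 already connected.
3–4 (15): add — endpoints in different components.
MST edges: 0–3, 1–2, 2–3, 2–5, 3–4; total weight 1+3+5+7+15 = 31.

31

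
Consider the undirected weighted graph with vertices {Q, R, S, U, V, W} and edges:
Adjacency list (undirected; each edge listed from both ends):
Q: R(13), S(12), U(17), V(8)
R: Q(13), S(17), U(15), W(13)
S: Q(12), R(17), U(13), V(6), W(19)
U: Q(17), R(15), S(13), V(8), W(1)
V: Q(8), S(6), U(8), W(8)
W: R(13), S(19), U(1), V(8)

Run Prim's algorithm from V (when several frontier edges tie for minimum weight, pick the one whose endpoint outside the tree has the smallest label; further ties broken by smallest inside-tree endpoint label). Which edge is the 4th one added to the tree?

Prim, starting at V.
Step 1: frontier [S–V 6, Q–V 8, U–V 8, V–W 8] → take S–V (6); add S.
Step 2: frontier [Q–S 12, S–U 13, R–S 17, S–W 19, Q–V 8, U–V 8, V–W 8] → take Q–V (8); add Q.
Step 3: frontier [Q–R 13, Q–U 17, S–U 13, R–S 17, S–W 19, U–V 8, V–W 8] → take U–V (8); add U.
Step 4: frontier [Q–R 13, R–S 17, S–W 19, U–W 1, R–U 15, V–W 8] → take U–W (1); add W.
Step 5: frontier [Q–R 13, R–S 17, R–U 15, R–W 13] → take Q–R (13); add R.
The 4th edge added is U–W.

U-W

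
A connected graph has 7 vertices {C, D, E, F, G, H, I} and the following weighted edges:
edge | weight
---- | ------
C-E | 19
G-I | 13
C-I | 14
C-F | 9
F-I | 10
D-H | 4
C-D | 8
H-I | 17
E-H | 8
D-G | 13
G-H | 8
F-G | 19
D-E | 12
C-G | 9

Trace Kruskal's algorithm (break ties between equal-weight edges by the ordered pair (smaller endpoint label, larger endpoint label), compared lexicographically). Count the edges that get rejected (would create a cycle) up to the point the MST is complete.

1

Sort edges by weight, then run Kruskal:
D-H (4): add — endpoints in different components.
C-D (8): add — endpoints in different components.
E-H (8): add — endpoints in different components.
G-H (8): add — endpoints in different components.
C-F (9): add — endpoints in different components.
C-G (9): skip — C and G already connected.
F-I (10): add — endpoints in different components.
Edges rejected before the tree was complete: 1.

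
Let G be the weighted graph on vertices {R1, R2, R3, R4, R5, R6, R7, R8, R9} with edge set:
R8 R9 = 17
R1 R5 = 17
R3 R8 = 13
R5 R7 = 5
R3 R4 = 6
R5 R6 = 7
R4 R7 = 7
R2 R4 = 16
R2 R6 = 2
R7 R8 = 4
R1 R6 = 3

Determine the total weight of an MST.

Prim, starting at R3.
Step 1: frontier [R3 R4 6, R3 R8 13] → take R3 R4 (6); add R4.
Step 2: frontier [R3 R8 13, R4 R7 7, R2 R4 16] → take R4 R7 (7); add R7.
Step 3: frontier [R3 R8 13, R2 R4 16, R7 R8 4, R5 R7 5] → take R7 R8 (4); add R8.
Step 4: frontier [R2 R4 16, R5 R7 5, R8 R9 17] → take R5 R7 (5); add R5.
Step 5: frontier [R2 R4 16, R5 R6 7, R1 R5 17, R8 R9 17] → take R5 R6 (7); add R6.
Step 6: frontier [R2 R4 16, R1 R5 17, R2 R6 2, R1 R6 3, R8 R9 17] → take R2 R6 (2); add R2.
Step 7: frontier [R1 R5 17, R1 R6 3, R8 R9 17] → take R1 R6 (3); add R1.
Step 8: frontier [R8 R9 17] → take R8 R9 (17); add R9.
MST edges: R3 R4, R4 R7, R7 R8, R5 R7, R5 R6, R2 R6, R1 R6, R8 R9; total weight 6+7+4+5+7+2+3+17 = 51.

51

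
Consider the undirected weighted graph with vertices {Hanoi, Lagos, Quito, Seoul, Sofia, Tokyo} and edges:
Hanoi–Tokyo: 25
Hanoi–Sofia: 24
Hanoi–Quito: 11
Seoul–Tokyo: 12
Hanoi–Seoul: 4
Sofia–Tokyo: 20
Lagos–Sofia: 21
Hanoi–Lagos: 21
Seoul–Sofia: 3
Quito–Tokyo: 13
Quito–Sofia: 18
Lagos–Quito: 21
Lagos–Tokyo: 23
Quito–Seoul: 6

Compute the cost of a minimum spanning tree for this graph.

Sort edges by weight, then run Kruskal:
Seoul–Sofia (3): add — endpoints in different components.
Hanoi–Seoul (4): add — endpoints in different components.
Quito–Seoul (6): add — endpoints in different components.
Hanoi–Quito (11): skip — Quito and Hanoi already connected.
Seoul–Tokyo (12): add — endpoints in different components.
Quito–Tokyo (13): skip — Quito and Tokyo already connected.
Quito–Sofia (18): skip — Quito and Sofia already connected.
Sofia–Tokyo (20): skip — Sofia and Tokyo already connected.
Hanoi–Lagos (21): add — endpoints in different components.
MST edges: Seoul–Sofia, Hanoi–Seoul, Quito–Seoul, Seoul–Tokyo, Hanoi–Lagos; total weight 3+4+6+12+21 = 46.

46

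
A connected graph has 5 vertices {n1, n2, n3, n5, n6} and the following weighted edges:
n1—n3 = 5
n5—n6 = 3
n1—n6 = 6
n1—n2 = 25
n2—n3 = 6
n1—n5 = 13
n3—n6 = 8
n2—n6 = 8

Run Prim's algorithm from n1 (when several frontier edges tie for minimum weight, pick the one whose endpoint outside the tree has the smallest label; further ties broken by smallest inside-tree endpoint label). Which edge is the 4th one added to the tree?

n5-n6

Prim's algorithm from n1:
Step 1: frontier [n1—n3 5, n1—n6 6, n1—n5 13, n1—n2 25] → take n1—n3 (5); add n3.
Step 2: frontier [n1—n6 6, n1—n5 13, n1—n2 25, n2—n3 6, n3—n6 8] → take n2—n3 (6); add n2.
Step 3: frontier [n1—n6 6, n1—n5 13, n2—n6 8, n3—n6 8] → take n1—n6 (6); add n6.
Step 4: frontier [n1—n5 13, n5—n6 3] → take n5—n6 (3); add n5.
The 4th edge added is n5—n6.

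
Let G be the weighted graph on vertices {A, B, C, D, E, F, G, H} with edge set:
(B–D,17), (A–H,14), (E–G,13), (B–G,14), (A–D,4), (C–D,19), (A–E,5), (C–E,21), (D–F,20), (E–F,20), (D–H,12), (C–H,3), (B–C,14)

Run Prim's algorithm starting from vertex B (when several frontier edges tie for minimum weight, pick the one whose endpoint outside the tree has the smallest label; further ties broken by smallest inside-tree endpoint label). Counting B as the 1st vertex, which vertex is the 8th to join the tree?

F

Grow the tree from B using Prim:
Step 1: cheapest edge leaving the tree is B–C (14); add C.
Step 2: cheapest edge leaving the tree is C–H (3); add H.
Step 3: cheapest edge leaving the tree is D–H (12); add D.
Step 4: cheapest edge leaving the tree is A–D (4); add A.
Step 5: cheapest edge leaving the tree is A–E (5); add E.
Step 6: cheapest edge leaving the tree is E–G (13); add G.
Step 7: cheapest edge leaving the tree is D–F (20); add F.
Vertex order: B, C, H, D, A, E, G, F. The 8th vertex is F.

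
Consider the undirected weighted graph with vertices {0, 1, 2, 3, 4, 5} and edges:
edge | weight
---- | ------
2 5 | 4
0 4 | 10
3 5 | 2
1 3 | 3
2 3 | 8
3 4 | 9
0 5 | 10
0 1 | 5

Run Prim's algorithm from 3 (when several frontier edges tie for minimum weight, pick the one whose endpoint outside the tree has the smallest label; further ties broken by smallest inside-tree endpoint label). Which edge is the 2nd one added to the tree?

1-3

Prim's algorithm from 3:
Step 1: frontier [3 5 2, 1 3 3, 2 3 8, 3 4 9] → take 3 5 (2); add 5.
Step 2: frontier [1 3 3, 2 3 8, 3 4 9, 2 5 4, 0 5 10] → take 1 3 (3); add 1.
Step 3: frontier [0 1 5, 2 3 8, 3 4 9, 2 5 4, 0 5 10] → take 2 5 (4); add 2.
Step 4: frontier [0 1 5, 3 4 9, 0 5 10] → take 0 1 (5); add 0.
Step 5: frontier [0 4 10, 3 4 9] → take 3 4 (9); add 4.
The 2nd edge added is 1 3.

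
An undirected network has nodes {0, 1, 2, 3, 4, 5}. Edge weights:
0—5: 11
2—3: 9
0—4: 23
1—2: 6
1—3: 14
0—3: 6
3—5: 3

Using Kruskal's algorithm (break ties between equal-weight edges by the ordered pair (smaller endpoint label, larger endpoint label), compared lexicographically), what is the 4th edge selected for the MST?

2-3

Kruskal: consider edges lightest-first.
3—5 (3): add. Components now {0} {1} {2} {3,5} {4}
0—3 (6): add. Components now {0,3,5} {1} {2} {4}
1—2 (6): add. Components now {0,3,5} {1,2} {4}
2—3 (9): add. Components now {0,1,2,3,5} {4}
0—5 (11): skip — 0 and 5 already connected.
1—3 (14): skip — 1 and 3 already connected.
0—4 (23): add. Components now {0,1,2,3,4,5}
The 4th edge added is 2—3.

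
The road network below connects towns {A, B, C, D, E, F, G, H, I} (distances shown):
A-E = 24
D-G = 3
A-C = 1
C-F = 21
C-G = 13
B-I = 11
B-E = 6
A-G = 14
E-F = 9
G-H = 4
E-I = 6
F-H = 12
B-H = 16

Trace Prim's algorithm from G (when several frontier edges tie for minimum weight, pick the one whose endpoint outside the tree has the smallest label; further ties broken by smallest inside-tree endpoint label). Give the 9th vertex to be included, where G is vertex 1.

Grow the tree from G using Prim:
Step 1: cheapest edge leaving the tree is D-G (3); add D.
Step 2: cheapest edge leaving the tree is G-H (4); add H.
Step 3: cheapest edge leaving the tree is F-H (12); add F.
Step 4: cheapest edge leaving the tree is E-F (9); add E.
Step 5: cheapest edge leaving the tree is B-E (6); add B.
Step 6: cheapest edge leaving the tree is E-I (6); add I.
Step 7: cheapest edge leaving the tree is C-G (13); add C.
Step 8: cheapest edge leaving the tree is A-C (1); add A.
Vertex order: G, D, H, F, E, B, I, C, A. The 9th vertex is A.

A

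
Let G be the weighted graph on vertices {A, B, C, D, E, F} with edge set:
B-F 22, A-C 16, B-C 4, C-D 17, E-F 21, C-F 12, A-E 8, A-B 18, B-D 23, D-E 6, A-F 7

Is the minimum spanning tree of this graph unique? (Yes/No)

Yes

Kruskal's algorithm — process edges by increasing weight (ties by edge label):
B-C (4): add — endpoints in different components.
D-E (6): add — endpoints in different components.
A-F (7): add — endpoints in different components.
A-E (8): add — endpoints in different components.
C-F (12): add — endpoints in different components.
Every non-tree edge has weight strictly greater than the heaviest edge on the tree path between its endpoints, so the MST is unique.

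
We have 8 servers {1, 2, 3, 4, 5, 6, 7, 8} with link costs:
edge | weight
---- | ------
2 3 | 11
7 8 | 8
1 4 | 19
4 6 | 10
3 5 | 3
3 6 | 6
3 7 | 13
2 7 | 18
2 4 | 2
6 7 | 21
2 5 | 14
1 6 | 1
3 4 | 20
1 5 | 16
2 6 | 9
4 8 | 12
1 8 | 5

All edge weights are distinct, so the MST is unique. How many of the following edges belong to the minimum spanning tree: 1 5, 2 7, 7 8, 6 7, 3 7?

Kruskal's algorithm — process edges by increasing weight (ties by edge label):
1 6 (1): add — endpoints in different components.
2 4 (2): add — endpoints in different components.
3 5 (3): add — endpoints in different components.
1 8 (5): add — endpoints in different components.
3 6 (6): add — endpoints in different components.
7 8 (8): add — endpoints in different components.
2 6 (9): add — endpoints in different components.
MST edge set: {1 6, 2 4, 3 5, 1 8, 3 6, 7 8, 2 6}.
Of the listed edges, {7 8} are in the MST → 1.

1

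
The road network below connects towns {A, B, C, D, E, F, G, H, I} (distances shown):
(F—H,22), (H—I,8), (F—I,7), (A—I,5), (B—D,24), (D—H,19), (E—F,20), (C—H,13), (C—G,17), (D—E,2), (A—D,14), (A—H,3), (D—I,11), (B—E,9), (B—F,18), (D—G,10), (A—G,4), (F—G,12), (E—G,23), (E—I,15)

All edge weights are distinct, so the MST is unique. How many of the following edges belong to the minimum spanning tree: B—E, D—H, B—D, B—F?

Sort edges by weight, then run Kruskal:
D—E (2): add — endpoints in different components.
A—H (3): add — endpoints in different components.
A—G (4): add — endpoints in different components.
A—I (5): add — endpoints in different components.
F—I (7): add — endpoints in different components.
H—I (8): skip — H and I already connected.
B—E (9): add — endpoints in different components.
D—G (10): add — endpoints in different components.
D—I (11): skip — D and I already connected.
F—G (12): skip — F and G already connected.
C—H (13): add — endpoints in different components.
MST edge set: {D—E, A—H, A—G, A—I, F—I, B—E, D—G, C—H}.
Of the listed edges, {B—E} are in the MST → 1.

1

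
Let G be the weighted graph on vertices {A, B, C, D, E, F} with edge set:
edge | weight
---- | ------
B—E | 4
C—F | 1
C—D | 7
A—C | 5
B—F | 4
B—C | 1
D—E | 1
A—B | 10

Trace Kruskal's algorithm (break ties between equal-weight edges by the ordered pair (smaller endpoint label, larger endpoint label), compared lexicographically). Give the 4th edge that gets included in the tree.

Kruskal: consider edges lightest-first.
B—C (1): add. Components now {A} {B,C} {D} {E} {F}
C—F (1): add. Components now {A} {B,C,F} {D} {E}
D—E (1): add. Components now {A} {B,C,F} {D,E}
B—E (4): add. Components now {A} {B,C,D,E,F}
B—F (4): skip — B and F already connected.
A—C (5): add. Components now {A,B,C,D,E,F}
The 4th edge added is B—E.

B-E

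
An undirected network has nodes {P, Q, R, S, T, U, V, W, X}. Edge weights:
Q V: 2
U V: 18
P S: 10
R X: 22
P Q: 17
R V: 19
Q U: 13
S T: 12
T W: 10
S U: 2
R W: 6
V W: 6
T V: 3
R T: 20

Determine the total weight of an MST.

Prim's algorithm from R:
Step 1: cheapest edge leaving the tree is R W (6); add W.
Step 2: cheapest edge leaving the tree is V W (6); add V.
Step 3: cheapest edge leaving the tree is Q V (2); add Q.
Step 4: cheapest edge leaving the tree is T V (3); add T.
Step 5: cheapest edge leaving the tree is S T (12); add S.
Step 6: cheapest edge leaving the tree is S U (2); add U.
Step 7: cheapest edge leaving the tree is P S (10); add P.
Step 8: cheapest edge leaving the tree is R X (22); add X.
MST edges: R W, V W, Q V, T V, S T, S U, P S, R X; total weight 6+6+2+3+12+2+10+22 = 63.

63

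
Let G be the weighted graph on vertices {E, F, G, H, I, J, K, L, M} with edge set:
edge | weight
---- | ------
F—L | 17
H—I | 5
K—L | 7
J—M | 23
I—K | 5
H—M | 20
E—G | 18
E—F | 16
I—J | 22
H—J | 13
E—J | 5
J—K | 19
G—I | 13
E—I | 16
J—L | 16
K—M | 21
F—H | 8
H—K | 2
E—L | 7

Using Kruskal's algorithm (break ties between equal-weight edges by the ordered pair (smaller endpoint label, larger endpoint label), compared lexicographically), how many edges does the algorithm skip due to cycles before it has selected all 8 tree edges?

8

Kruskal's algorithm — process edges by increasing weight (ties by edge label):
H—K (2): add — endpoints in different components.
E—J (5): add — endpoints in different components.
H—I (5): add — endpoints in different components.
I—K (5): skip — I and K already connected.
E—L (7): add — endpoints in different components.
K—L (7): add — endpoints in different components.
F—H (8): add — endpoints in different components.
G—I (13): add — endpoints in different components.
H—J (13): skip — H and J already connected.
E—F (16): skip — E and F already connected.
E—I (16): skip — E and I already connected.
J—L (16): skip — J and L already connected.
F—L (17): skip — F and L already connected.
E—G (18): skip — E and G already connected.
J—K (19): skip — J and K already connected.
H—M (20): add — endpoints in different components.
Edges rejected before the tree was complete: 8.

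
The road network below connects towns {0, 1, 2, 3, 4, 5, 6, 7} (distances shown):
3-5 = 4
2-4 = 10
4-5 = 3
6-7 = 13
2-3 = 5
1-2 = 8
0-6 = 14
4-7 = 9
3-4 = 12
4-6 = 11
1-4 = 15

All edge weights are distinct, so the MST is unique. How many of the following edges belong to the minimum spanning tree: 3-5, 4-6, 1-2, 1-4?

3

Kruskal: consider edges lightest-first.
4-5 (3): add — endpoints in different components.
3-5 (4): add — endpoints in different components.
2-3 (5): add — endpoints in different components.
1-2 (8): add — endpoints in different components.
4-7 (9): add — endpoints in different components.
2-4 (10): skip — 2 and 4 already connected.
4-6 (11): add — endpoints in different components.
3-4 (12): skip — 3 and 4 already connected.
6-7 (13): skip — 6 and 7 already connected.
0-6 (14): add — endpoints in different components.
MST edge set: {4-5, 3-5, 2-3, 1-2, 4-7, 4-6, 0-6}.
Of the listed edges, {3-5, 4-6, 1-2} are in the MST → 3.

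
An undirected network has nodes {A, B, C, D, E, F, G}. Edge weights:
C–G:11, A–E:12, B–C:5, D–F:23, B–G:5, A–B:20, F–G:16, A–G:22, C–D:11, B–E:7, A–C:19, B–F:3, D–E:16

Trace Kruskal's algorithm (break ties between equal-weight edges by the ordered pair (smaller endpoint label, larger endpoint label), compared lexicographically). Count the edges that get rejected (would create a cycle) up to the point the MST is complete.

Kruskal: consider edges lightest-first.
B–F (3): add. Components now {A} {B,F} {C} {D} {E} {G}
B–C (5): add. Components now {A} {B,C,F} {D} {E} {G}
B–G (5): add. Components now {A} {B,C,F,G} {D} {E}
B–E (7): add. Components now {A} {B,C,E,F,G} {D}
C–D (11): add. Components now {A} {B,C,D,E,F,G}
C–G (11): skip — C and G already connected.
A–E (12): add. Components now {A,B,C,D,E,F,G}
Edges rejected before the tree was complete: 1.

1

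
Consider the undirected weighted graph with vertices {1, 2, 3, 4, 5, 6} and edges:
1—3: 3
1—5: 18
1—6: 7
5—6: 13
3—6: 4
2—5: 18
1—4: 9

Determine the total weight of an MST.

Prim, starting at 1.
Step 1: cheapest edge leaving the tree is 1—3 (3); add 3.
Step 2: cheapest edge leaving the tree is 3—6 (4); add 6.
Step 3: cheapest edge leaving the tree is 1—4 (9); add 4.
Step 4: cheapest edge leaving the tree is 5—6 (13); add 5.
Step 5: cheapest edge leaving the tree is 2—5 (18); add 2.
MST edges: 1—3, 3—6, 1—4, 5—6, 2—5; total weight 3+4+9+13+18 = 47.

47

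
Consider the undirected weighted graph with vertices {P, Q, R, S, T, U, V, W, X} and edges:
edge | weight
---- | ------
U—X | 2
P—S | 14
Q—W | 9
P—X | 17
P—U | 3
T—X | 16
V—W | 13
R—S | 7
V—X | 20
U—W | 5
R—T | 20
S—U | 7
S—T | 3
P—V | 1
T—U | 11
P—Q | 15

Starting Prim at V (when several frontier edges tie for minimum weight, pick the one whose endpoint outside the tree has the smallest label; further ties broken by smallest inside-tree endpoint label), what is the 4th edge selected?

U-W

Prim's algorithm from V:
Step 1: cheapest edge leaving the tree is P—V (1); add P.
Step 2: cheapest edge leaving the tree is P—U (3); add U.
Step 3: cheapest edge leaving the tree is U—X (2); add X.
Step 4: cheapest edge leaving the tree is U—W (5); add W.
Step 5: cheapest edge leaving the tree is S—U (7); add S.
Step 6: cheapest edge leaving the tree is S—T (3); add T.
Step 7: cheapest edge leaving the tree is R—S (7); add R.
Step 8: cheapest edge leaving the tree is Q—W (9); add Q.
The 4th edge added is U—W.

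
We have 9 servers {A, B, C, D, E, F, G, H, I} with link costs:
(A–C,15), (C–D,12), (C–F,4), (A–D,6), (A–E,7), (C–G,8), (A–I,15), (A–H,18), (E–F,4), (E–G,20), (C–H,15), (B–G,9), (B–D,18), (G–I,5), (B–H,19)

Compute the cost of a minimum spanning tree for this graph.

Kruskal's algorithm — process edges by increasing weight (ties by edge label):
C–F (4): add — endpoints in different components.
E–F (4): add — endpoints in different components.
G–I (5): add — endpoints in different components.
A–D (6): add — endpoints in different components.
A–E (7): add — endpoints in different components.
C–G (8): add — endpoints in different components.
B–G (9): add — endpoints in different components.
C–D (12): skip — C and D already connected.
A–C (15): skip — A and C already connected.
A–I (15): skip — A and I already connected.
C–H (15): add — endpoints in different components.
MST edges: C–F, E–F, G–I, A–D, A–E, C–G, B–G, C–H; total weight 4+4+5+6+7+8+9+15 = 58.

58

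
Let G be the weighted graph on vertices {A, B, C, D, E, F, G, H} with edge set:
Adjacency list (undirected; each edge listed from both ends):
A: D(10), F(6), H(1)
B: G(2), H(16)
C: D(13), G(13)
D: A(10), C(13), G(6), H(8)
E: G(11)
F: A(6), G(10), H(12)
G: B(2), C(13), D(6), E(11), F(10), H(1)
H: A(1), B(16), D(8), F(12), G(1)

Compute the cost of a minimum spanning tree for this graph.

40

Prim's algorithm from A:
Step 1: frontier [A-H 1, A-F 6, A-D 10] → take A-H (1); add H.
Step 2: frontier [A-F 6, A-D 10, G-H 1, D-H 8, F-H 12, B-H 16] → take G-H (1); add G.
Step 3: frontier [A-F 6, A-D 10, B-G 2, D-G 6, F-G 10, E-G 11, C-G 13, D-H 8, F-H 12, B-H 16] → take B-G (2); add B.
Step 4: frontier [A-F 6, A-D 10, D-G 6, F-G 10, E-G 11, C-G 13, D-H 8, F-H 12] → take D-G (6); add D.
Step 5: frontier [A-F 6, C-D 13, F-G 10, E-G 11, C-G 13, F-H 12] → take A-F (6); add F.
Step 6: frontier [C-D 13, E-G 11, C-G 13] → take E-G (11); add E.
Step 7: frontier [C-D 13, C-G 13] → take C-D (13); add C.
MST edges: A-H, G-H, B-G, D-G, A-F, E-G, C-D; total weight 1+1+2+6+6+11+13 = 40.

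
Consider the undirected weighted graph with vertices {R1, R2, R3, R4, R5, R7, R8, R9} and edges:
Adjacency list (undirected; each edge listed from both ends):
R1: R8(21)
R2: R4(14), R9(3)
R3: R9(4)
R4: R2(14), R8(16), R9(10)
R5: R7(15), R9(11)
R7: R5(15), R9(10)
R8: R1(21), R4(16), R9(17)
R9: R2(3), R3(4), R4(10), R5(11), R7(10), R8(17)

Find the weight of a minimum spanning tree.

Sort edges by weight, then run Kruskal:
R2—R9 (3): add — endpoints in different components.
R3—R9 (4): add — endpoints in different components.
R4—R9 (10): add — endpoints in different components.
R7—R9 (10): add — endpoints in different components.
R5—R9 (11): add — endpoints in different components.
R2—R4 (14): skip — R2 and R4 already connected.
R5—R7 (15): skip — R7 and R5 already connected.
R4—R8 (16): add — endpoints in different components.
R8—R9 (17): skip — R8 and R9 already connected.
R1—R8 (21): add — endpoints in different components.
MST edges: R2—R9, R3—R9, R4—R9, R7—R9, R5—R9, R4—R8, R1—R8; total weight 3+4+10+10+11+16+21 = 75.

75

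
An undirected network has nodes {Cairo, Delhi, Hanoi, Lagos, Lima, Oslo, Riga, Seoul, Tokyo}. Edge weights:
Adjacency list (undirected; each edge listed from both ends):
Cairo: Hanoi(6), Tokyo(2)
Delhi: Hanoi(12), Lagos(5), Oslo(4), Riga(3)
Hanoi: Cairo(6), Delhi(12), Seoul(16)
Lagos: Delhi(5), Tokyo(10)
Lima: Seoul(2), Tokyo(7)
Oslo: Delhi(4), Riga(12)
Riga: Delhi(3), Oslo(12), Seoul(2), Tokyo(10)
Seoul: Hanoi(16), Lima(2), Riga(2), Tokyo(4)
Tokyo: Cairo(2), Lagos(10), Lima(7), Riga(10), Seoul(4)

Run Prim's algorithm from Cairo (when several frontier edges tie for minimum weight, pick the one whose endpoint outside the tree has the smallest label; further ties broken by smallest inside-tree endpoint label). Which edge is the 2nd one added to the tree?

Grow the tree from Cairo using Prim:
Step 1: cheapest edge leaving the tree is Cairo—Tokyo (2); add Tokyo.
Step 2: cheapest edge leaving the tree is Seoul—Tokyo (4); add Seoul.
Step 3: cheapest edge leaving the tree is Lima—Seoul (2); add Lima.
Step 4: cheapest edge leaving the tree is Riga—Seoul (2); add Riga.
Step 5: cheapest edge leaving the tree is Delhi—Riga (3); add Delhi.
Step 6: cheapest edge leaving the tree is Delhi—Oslo (4); add Oslo.
Step 7: cheapest edge leaving the tree is Delhi—Lagos (5); add Lagos.
Step 8: cheapest edge leaving the tree is Cairo—Hanoi (6); add Hanoi.
The 2nd edge added is Seoul—Tokyo.

Seoul-Tokyo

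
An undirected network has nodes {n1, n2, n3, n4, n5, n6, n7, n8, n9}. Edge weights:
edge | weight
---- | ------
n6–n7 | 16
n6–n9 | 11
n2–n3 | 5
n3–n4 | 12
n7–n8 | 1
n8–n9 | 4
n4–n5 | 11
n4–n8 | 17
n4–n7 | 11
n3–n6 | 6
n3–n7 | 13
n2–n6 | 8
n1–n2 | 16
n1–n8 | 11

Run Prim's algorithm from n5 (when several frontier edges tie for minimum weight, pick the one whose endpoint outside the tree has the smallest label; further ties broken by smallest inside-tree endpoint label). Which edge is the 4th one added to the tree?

n8-n9

Grow the tree from n5 using Prim:
Step 1: frontier [n4–n5 11] → take n4–n5 (11); add n4.
Step 2: frontier [n4–n7 11, n3–n4 12, n4–n8 17] → take n4–n7 (11); add n7.
Step 3: frontier [n3–n4 12, n4–n8 17, n7–n8 1, n3–n7 13, n6–n7 16] → take n7–n8 (1); add n8.
Step 4: frontier [n3–n4 12, n3–n7 13, n6–n7 16, n8–n9 4, n1–n8 11] → take n8–n9 (4); add n9.
Step 5: frontier [n3–n4 12, n3–n7 13, n6–n7 16, n1–n8 11, n6–n9 11] → take n1–n8 (11); add n1.
Step 6: frontier [n1–n2 16, n3–n4 12, n3–n7 13, n6–n7 16, n6–n9 11] → take n6–n9 (11); add n6.
Step 7: frontier [n1–n2 16, n3–n4 12, n3–n6 6, n2–n6 8, n3–n7 13] → take n3–n6 (6); add n3.
Step 8: frontier [n1–n2 16, n2–n3 5, n2–n6 8] → take n2–n3 (5); add n2.
The 4th edge added is n8–n9.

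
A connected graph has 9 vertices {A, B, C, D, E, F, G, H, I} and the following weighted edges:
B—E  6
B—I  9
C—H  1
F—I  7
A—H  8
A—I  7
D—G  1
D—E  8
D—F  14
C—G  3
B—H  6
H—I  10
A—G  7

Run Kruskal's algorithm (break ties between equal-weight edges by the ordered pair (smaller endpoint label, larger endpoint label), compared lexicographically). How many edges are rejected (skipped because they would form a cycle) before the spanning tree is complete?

0

Kruskal: consider edges lightest-first.
C—H (1): add — endpoints in different components.
D—G (1): add — endpoints in different components.
C—G (3): add — endpoints in different components.
B—E (6): add — endpoints in different components.
B—H (6): add — endpoints in different components.
A—G (7): add — endpoints in different components.
A—I (7): add — endpoints in different components.
F—I (7): add — endpoints in different components.
Edges rejected before the tree was complete: 0.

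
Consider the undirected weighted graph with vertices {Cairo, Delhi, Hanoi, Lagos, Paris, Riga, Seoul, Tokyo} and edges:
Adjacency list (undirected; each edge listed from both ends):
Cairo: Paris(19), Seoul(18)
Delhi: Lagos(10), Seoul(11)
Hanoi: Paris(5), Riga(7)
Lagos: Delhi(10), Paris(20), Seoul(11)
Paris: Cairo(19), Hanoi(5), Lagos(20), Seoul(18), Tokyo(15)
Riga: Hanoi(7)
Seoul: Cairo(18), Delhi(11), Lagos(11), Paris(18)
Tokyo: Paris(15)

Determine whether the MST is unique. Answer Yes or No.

Kruskal: consider edges lightest-first.
Hanoi–Paris (5): add — endpoints in different components.
Hanoi–Riga (7): add — endpoints in different components.
Delhi–Lagos (10): add — endpoints in different components.
Delhi–Seoul (11): add — endpoints in different components.
Lagos–Seoul (11): skip — Seoul and Lagos already connected.
Paris–Tokyo (15): add — endpoints in different components.
Cairo–Seoul (18): add — endpoints in different components.
Paris–Seoul (18): add — endpoints in different components.
Non-tree edge Lagos–Seoul has weight 11, equal to the heaviest edge on its tree cycle — swapping gives another MST of the same weight. Not unique.

No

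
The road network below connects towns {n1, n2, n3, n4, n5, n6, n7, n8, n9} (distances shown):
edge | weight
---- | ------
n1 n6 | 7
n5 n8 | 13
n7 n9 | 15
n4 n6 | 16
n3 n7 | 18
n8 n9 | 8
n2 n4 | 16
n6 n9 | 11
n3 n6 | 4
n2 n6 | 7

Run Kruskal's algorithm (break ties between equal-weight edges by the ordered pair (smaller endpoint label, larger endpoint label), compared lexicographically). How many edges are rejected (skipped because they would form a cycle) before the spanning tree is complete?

Kruskal: consider edges lightest-first.
n3 n6 (4): add — endpoints in different components.
n1 n6 (7): add — endpoints in different components.
n2 n6 (7): add — endpoints in different components.
n8 n9 (8): add — endpoints in different components.
n6 n9 (11): add — endpoints in different components.
n5 n8 (13): add — endpoints in different components.
n7 n9 (15): add — endpoints in different components.
n2 n4 (16): add — endpoints in different components.
Edges rejected before the tree was complete: 0.

0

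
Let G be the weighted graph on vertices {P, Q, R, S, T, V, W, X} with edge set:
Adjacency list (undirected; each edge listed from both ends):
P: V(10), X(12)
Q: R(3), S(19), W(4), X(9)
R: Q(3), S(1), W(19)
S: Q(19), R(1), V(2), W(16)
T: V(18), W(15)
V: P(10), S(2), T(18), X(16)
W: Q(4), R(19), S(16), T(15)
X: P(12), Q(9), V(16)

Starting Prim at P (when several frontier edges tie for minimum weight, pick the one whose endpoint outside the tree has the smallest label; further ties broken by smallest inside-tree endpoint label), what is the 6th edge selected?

Q-X

Prim, starting at P.
Step 1: frontier [P—V 10, P—X 12] → take P—V (10); add V.
Step 2: frontier [P—X 12, S—V 2, V—X 16, T—V 18] → take S—V (2); add S.
Step 3: frontier [P—X 12, R—S 1, S—W 16, Q—S 19, V—X 16, T—V 18] → take R—S (1); add R.
Step 4: frontier [P—X 12, Q—R 3, R—W 19, S—W 16, Q—S 19, V—X 16, T—V 18] → take Q—R (3); add Q.
Step 5: frontier [P—X 12, Q—W 4, Q—X 9, R—W 19, S—W 16, V—X 16, T—V 18] → take Q—W (4); add W.
Step 6: frontier [P—X 12, Q—X 9, V—X 16, T—V 18, T—W 15] → take Q—X (9); add X.
Step 7: frontier [T—V 18, T—W 15] → take T—W (15); add T.
The 6th edge added is Q—X.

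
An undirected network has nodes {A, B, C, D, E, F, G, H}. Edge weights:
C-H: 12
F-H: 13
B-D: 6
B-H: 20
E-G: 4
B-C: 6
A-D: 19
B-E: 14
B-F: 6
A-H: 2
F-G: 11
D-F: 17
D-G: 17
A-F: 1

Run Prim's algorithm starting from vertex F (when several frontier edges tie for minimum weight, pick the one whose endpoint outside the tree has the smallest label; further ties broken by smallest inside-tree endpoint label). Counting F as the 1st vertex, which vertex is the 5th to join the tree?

Prim's algorithm from F:
Step 1: cheapest edge leaving the tree is A-F (1); add A.
Step 2: cheapest edge leaving the tree is A-H (2); add H.
Step 3: cheapest edge leaving the tree is B-F (6); add B.
Step 4: cheapest edge leaving the tree is B-C (6); add C.
Step 5: cheapest edge leaving the tree is B-D (6); add D.
Step 6: cheapest edge leaving the tree is F-G (11); add G.
Step 7: cheapest edge leaving the tree is E-G (4); add E.
Vertex order: F, A, H, B, C, D, G, E. The 5th vertex is C.

C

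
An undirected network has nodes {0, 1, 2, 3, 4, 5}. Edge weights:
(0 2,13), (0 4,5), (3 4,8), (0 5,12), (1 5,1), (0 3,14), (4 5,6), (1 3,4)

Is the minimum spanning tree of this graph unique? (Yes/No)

Kruskal: consider edges lightest-first.
1 5 (1): add. Components now {0} {1,5} {2} {3} {4}
1 3 (4): add. Components now {0} {1,3,5} {2} {4}
0 4 (5): add. Components now {0,4} {1,3,5} {2}
4 5 (6): add. Components now {0,1,3,4,5} {2}
3 4 (8): skip — 3 and 4 already connected.
0 5 (12): skip — 0 and 5 already connected.
0 2 (13): add. Components now {0,1,2,3,4,5}
Every non-tree edge has weight strictly greater than the heaviest edge on the tree path between its endpoints, so the MST is unique.

Yes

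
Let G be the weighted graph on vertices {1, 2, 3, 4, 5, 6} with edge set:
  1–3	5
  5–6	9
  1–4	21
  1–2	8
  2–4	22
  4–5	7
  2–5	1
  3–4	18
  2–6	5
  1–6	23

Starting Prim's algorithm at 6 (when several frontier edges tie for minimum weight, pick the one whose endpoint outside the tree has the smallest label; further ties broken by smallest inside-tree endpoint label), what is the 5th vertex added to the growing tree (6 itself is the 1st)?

1

Grow the tree from 6 using Prim:
Step 1: cheapest edge leaving the tree is 2–6 (5); add 2.
Step 2: cheapest edge leaving the tree is 2–5 (1); add 5.
Step 3: cheapest edge leaving the tree is 4–5 (7); add 4.
Step 4: cheapest edge leaving the tree is 1–2 (8); add 1.
Step 5: cheapest edge leaving the tree is 1–3 (5); add 3.
Vertex order: 6, 2, 5, 4, 1, 3. The 5th vertex is 1.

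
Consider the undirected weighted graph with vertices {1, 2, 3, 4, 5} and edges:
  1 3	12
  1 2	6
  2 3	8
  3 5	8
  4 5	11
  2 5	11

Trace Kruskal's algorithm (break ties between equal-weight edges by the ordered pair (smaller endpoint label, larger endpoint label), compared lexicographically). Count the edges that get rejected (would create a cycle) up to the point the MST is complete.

1

Kruskal: consider edges lightest-first.
1 2 (6): add. Components now {1,2} {3} {4} {5}
2 3 (8): add. Components now {1,2,3} {4} {5}
3 5 (8): add. Components now {1,2,3,5} {4}
2 5 (11): skip — 2 and 5 already connected.
4 5 (11): add. Components now {1,2,3,4,5}
Edges rejected before the tree was complete: 1.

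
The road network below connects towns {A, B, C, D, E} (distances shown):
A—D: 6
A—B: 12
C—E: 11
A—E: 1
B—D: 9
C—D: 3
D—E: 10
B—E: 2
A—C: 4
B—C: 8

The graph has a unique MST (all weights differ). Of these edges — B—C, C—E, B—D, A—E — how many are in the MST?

Kruskal's algorithm — process edges by increasing weight (ties by edge label):
A—E (1): add — endpoints in different components.
B—E (2): add — endpoints in different components.
C—D (3): add — endpoints in different components.
A—C (4): add — endpoints in different components.
MST edge set: {A—E, B—E, C—D, A—C}.
Of the listed edges, {A—E} are in the MST → 1.

1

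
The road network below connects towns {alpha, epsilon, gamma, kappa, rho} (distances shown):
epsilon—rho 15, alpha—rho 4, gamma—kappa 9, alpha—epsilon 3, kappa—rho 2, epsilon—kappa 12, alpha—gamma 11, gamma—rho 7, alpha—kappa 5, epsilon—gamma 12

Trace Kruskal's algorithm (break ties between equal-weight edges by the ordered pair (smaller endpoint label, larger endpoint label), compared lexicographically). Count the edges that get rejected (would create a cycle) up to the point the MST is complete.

Kruskal's algorithm — process edges by increasing weight (ties by edge label):
kappa—rho (2): add — endpoints in different components.
alpha—epsilon (3): add — endpoints in different components.
alpha—rho (4): add — endpoints in different components.
alpha—kappa (5): skip — alpha and kappa already connected.
gamma—rho (7): add — endpoints in different components.
Edges rejected before the tree was complete: 1.

1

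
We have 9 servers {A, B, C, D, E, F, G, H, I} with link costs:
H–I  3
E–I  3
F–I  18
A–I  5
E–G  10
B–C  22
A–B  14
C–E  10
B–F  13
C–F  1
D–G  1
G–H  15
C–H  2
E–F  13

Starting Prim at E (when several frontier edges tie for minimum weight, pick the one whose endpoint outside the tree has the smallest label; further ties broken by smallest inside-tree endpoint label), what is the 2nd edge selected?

Prim's algorithm from E:
Step 1: frontier [E–I 3, C–E 10, E–G 10, E–F 13] → take E–I (3); add I.
Step 2: frontier [C–E 10, E–G 10, E–F 13, H–I 3, A–I 5, F–I 18] → take H–I (3); add H.
Step 3: frontier [C–E 10, E–G 10, E–F 13, C–H 2, G–H 15, A–I 5, F–I 18] → take C–H (2); add C.
Step 4: frontier [C–F 1, B–C 22, E–G 10, E–F 13, G–H 15, A–I 5, F–I 18] → take C–F (1); add F.
Step 5: frontier [B–C 22, E–G 10, B–F 13, G–H 15, A–I 5] → take A–I (5); add A.
Step 6: frontier [A–B 14, B–C 22, E–G 10, B–F 13, G–H 15] → take E–G (10); add G.
Step 7: frontier [A–B 14, B–C 22, B–F 13, D–G 1] → take D–G (1); add D.
Step 8: frontier [A–B 14, B–C 22, B–F 13] → take B–F (13); add B.
The 2nd edge added is H–I.

H-I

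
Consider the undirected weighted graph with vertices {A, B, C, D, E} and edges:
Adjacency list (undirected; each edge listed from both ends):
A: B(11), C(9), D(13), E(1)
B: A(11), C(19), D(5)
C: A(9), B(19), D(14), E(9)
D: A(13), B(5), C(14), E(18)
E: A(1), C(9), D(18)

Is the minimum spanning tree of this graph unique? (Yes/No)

Kruskal: consider edges lightest-first.
A—E (1): add. Components now {A,E} {B} {C} {D}
B—D (5): add. Components now {A,E} {B,D} {C}
A—C (9): add. Components now {A,C,E} {B,D}
C—E (9): skip — C and E already connected.
A—B (11): add. Components now {A,B,C,D,E}
Non-tree edge C—E has weight 9, equal to the heaviest edge on its tree cycle — swapping gives another MST of the same weight. Not unique.

No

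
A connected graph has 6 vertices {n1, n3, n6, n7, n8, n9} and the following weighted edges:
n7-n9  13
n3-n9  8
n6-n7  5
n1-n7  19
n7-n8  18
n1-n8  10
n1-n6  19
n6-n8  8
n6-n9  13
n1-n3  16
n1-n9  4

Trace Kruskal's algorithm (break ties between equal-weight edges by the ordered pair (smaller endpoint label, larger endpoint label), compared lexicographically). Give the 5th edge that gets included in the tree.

Kruskal's algorithm — process edges by increasing weight (ties by edge label):
n1-n9 (4): add. Components now {n8} {n6} {n3} {n7} {n1,n9}
n6-n7 (5): add. Components now {n8} {n6,n7} {n3} {n1,n9}
n3-n9 (8): add. Components now {n8} {n6,n7} {n1,n3,n9}
n6-n8 (8): add. Components now {n6,n7,n8} {n1,n3,n9}
n1-n8 (10): add. Components now {n1,n3,n6,n7,n8,n9}
The 5th edge added is n1-n8.

n1-n8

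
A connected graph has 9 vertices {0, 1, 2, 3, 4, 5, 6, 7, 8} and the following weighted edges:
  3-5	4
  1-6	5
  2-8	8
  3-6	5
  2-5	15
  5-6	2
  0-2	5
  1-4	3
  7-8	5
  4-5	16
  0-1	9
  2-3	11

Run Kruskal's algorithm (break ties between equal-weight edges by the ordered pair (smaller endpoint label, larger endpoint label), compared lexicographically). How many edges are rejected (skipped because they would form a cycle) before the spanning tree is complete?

Kruskal: consider edges lightest-first.
5-6 (2): add — endpoints in different components.
1-4 (3): add — endpoints in different components.
3-5 (4): add — endpoints in different components.
0-2 (5): add — endpoints in different components.
1-6 (5): add — endpoints in different components.
3-6 (5): skip — 3 and 6 already connected.
7-8 (5): add — endpoints in different components.
2-8 (8): add — endpoints in different components.
0-1 (9): add — endpoints in different components.
Edges rejected before the tree was complete: 1.

1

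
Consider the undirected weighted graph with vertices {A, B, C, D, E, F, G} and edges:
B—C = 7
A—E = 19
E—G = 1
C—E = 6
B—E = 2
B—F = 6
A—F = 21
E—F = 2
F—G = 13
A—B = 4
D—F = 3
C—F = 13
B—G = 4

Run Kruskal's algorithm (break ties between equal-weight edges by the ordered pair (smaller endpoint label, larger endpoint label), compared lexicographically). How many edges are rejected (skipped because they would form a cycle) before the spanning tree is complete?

Kruskal's algorithm — process edges by increasing weight (ties by edge label):
E—G (1): add. Components now {A} {B} {C} {D} {E,G} {F}
B—E (2): add. Components now {A} {B,E,G} {C} {D} {F}
E—F (2): add. Components now {A} {B,E,F,G} {C} {D}
D—F (3): add. Components now {A} {B,D,E,F,G} {C}
A—B (4): add. Components now {A,B,D,E,F,G} {C}
B—G (4): skip — B and G already connected.
B—F (6): skip — B and F already connected.
C—E (6): add. Components now {A,B,C,D,E,F,G}
Edges rejected before the tree was complete: 2.

2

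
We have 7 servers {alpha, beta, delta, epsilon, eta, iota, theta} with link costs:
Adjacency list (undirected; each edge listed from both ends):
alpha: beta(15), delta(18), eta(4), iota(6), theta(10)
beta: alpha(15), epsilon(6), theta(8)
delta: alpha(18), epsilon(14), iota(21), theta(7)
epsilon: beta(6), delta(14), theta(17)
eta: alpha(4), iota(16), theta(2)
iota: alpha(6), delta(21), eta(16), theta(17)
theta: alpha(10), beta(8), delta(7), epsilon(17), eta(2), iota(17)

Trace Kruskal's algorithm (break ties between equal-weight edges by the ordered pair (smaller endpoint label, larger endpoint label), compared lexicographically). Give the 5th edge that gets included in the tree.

delta-theta

Kruskal: consider edges lightest-first.
eta-theta (2): add. Components now {delta} {eta,theta} {epsilon} {alpha} {iota} {beta}
alpha-eta (4): add. Components now {delta} {alpha,eta,theta} {epsilon} {iota} {beta}
alpha-iota (6): add. Components now {delta} {alpha,eta,iota,theta} {epsilon} {beta}
beta-epsilon (6): add. Components now {delta} {alpha,eta,iota,theta} {beta,epsilon}
delta-theta (7): add. Components now {alpha,delta,eta,iota,theta} {beta,epsilon}
beta-theta (8): add. Components now {alpha,beta,delta,epsilon,eta,iota,theta}
The 5th edge added is delta-theta.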